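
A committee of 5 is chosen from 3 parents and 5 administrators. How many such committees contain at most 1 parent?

16

Split by how many parents are chosen (0 through 1).
Sum: C(3,0)·C(5,5) + C(3,1)·C(5,4) = 1 + 15 = 16.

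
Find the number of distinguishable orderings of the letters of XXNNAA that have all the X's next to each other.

Treat the 2 copies of X as a single block. The multiset to arrange is then {XX, A, A, N, N}, 5 items in all.
That gives (5)!/(2!·2!) = 30 arrangements.

30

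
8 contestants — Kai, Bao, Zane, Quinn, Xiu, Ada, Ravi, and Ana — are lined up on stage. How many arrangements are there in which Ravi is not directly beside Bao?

There are 8! = 40320 arrangements in all. If Ravi and Bao are adjacent, merging them into one block gives 2·(7)! = 10080 arrangements.
So 40320 − 10080 = 30240 arrangements keep them apart.

30240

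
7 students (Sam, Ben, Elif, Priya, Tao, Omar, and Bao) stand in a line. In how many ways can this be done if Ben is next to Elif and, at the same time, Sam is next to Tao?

480

Treat {Ben,Elif} as one block (2 orders) and {Sam,Tao} as another (2 orders).
That leaves 5 units to arrange: 2 × 2 × 5! = 4 × 120 = 480.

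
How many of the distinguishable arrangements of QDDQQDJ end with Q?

Fix Q in the last position and arrange the remaining 6 letters.
Those 6 letters have D appearing 3 times and Q appearing twice, giving (6)!/(3!·2!) = 60.

60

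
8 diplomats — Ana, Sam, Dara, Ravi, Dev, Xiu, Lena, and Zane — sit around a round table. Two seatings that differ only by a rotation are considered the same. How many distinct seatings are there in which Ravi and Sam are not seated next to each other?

3600

Without the restriction there are (7)! = 5040 seatings.
Seatings with Ravi beside Sam: treat them as a block with 2 internal orders, giving 2 × (6)! = 1440.
Subtracting, 5040 − 1440 = 3600.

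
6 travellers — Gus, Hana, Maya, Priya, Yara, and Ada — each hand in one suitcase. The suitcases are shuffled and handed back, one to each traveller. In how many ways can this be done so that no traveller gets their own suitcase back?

265

Count assignments avoiding every fixed point. For any j of the 6 travellers fixed to their own suitcase, the other 6−j can be arranged in (6−j)! ways.
By inclusion–exclusion this is Σ_{j=0}^{6} (−1)^j C(6,j)·(6−j)!.
Computing: 720 − 720 + 360 − 120 + 30 − 6 + 1 = 265.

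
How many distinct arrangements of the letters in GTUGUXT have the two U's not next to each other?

450

Total arrangements of GTUGUXT: 7!/(2!·2!·2!) = 630.
Arrangements with the U's together: treat UU as one letter, giving (6)!/(2!·2!) = 180.
Hence 630 − 180 = 450.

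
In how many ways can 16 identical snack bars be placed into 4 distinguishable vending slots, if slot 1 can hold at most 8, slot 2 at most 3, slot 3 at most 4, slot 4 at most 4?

Ignoring the caps, the number of non-negative solutions to x_1+…+x_4 = 16 is C(19,3) = 969.
Subtract solutions that violate a single cap (substitute x_i' = x_i − (cap_i+1)): x_1 ≥ 9 gives C(10,3) = 120; x_2 ≥ 4 gives C(15,3) = 455; x_3 ≥ 5 gives C(14,3) = 364; x_4 ≥ 5 gives C(14,3) = 364. Together 1303.
Add back pairs where two caps are both exceeded: 20 + 10 + 10 + 120 + 120 + 84 = 364.
Subtract triples: 0 + 0 + 0 + 10 = 10.
By inclusion–exclusion the count is 969 − 1303 + 364 − 10 = 20.

20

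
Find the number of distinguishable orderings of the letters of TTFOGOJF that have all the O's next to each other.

1260

Treat the 2 copies of O as a single block. The multiset to arrange is then {OO, F, F, G, J, T, T}, 7 items in all.
That gives (7)!/(2!·2!) = 1260 arrangements.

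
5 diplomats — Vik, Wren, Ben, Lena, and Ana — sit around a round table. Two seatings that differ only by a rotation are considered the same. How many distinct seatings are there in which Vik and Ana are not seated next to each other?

All circular seatings of 5 people number (4)! = 24.
Seatings with Vik beside Ana: treat them as a block with 2 internal orders, giving 2 × (3)! = 12.
Subtracting, 24 − 12 = 12.

12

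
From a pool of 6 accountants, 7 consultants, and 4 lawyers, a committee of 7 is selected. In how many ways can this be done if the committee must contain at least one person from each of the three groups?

17283

With no constraint there are C(17,7) = 19448 possible selections.
Subtract selections that omit an entire group: no accountants → C(11,7) = 330; no consultants → C(10,7) = 120; no lawyers → C(13,7) = 1716.
Add back selections omitting two groups (i.e. drawn from a single group): C(6,7) + C(7,7) + C(4,7) = 1.
By inclusion–exclusion: 19448 − 2166 + 1 = 17283.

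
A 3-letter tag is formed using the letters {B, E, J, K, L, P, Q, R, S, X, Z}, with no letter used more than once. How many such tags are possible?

990

With no repetition, fill the 3 letters in order: 11 choices, then 10, down to 9.
11 × 10 × 9 = 990.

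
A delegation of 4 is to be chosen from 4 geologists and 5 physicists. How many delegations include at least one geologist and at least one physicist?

With no constraint there are C(9,4) = 126 possible selections.
Selections missing a whole group: no geologists → C(5,4) = 5; no physicists → C(4,4) = 1.
Both groups omitted at once is impossible, so 126 − 6 = 120.

120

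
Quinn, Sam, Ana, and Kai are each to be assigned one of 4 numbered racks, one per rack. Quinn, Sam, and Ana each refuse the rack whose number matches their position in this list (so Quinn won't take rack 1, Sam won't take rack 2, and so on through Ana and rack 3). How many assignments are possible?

Let Aᵢ (for i ∈ {1, 2, 3}) be the placements that put person i in their forbidden rack. Any j of these fix j positions, leaving (4−j)! ways to fill the rest, and there are C(3,j) ways to pick which j.
By inclusion–exclusion, the number of valid placements is Σ_{j=0}^{3} (−1)^j C(3,j)·(4−j)!.
Computing: 24 − 18 + 6 − 1 = 11.

11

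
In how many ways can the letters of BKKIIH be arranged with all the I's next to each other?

Treat the 2 copies of I as a single block. The multiset to arrange is then {II, B, H, K, K}, 5 items in all.
That gives (5)!/(2!) = 60 arrangements.

60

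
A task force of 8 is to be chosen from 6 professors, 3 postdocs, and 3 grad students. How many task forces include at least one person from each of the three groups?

477

Total 8-person selections from all 12: C(12,8) = 495.
Selections missing a whole group: no professors → C(6,8) = 0; no postdocs → C(9,8) = 9; no grad students → C(9,8) = 9.
Add back selections omitting two groups (i.e. drawn from a single group): C(6,8) + C(3,8) + C(3,8) = 0.
By inclusion–exclusion: 495 − 18 + 0 = 477.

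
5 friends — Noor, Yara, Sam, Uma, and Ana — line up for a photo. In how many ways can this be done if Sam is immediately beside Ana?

48

Place the 3 others and the Sam-Ana pair as 4 objects in a line; the pair has 2 internal arrangements.
That gives 2 × 4! = 2 × 24 = 48.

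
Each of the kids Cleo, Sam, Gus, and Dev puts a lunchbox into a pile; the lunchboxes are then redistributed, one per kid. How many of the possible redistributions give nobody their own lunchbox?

9

Count assignments avoiding every fixed point. For any j of the 4 kids fixed to their own lunchbox, the other 4−j can be arranged in (4−j)! ways.
By inclusion–exclusion this is Σ_{j=0}^{4} (−1)^j C(4,j)·(4−j)!.
Computing: 24 − 24 + 12 − 4 + 1 = 9.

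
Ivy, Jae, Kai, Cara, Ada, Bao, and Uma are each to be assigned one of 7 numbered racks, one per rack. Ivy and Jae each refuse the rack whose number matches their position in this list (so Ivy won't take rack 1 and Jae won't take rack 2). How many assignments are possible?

Let Aᵢ (for i ∈ {1, 2}) be the placements that put person i in their forbidden rack. Any j of these fix j positions, leaving (7−j)! ways to fill the rest, and there are C(2,j) ways to pick which j.
By inclusion–exclusion, the number of valid placements is Σ_{j=0}^{2} (−1)^j C(2,j)·(7−j)!.
Computing: 5040 − 1440 + 120 = 3720.

3720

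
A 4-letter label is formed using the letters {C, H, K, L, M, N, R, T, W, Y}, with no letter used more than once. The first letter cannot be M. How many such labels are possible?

The first letter has 10−1 = 9 choices (anything except M).
The remaining 3 letters are filled from the other 9 symbols without repetition: 9 × 8 × 7 = 504.
Total: 9 × 504 = 4536.

4536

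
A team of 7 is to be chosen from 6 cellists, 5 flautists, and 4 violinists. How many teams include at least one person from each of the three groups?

With no constraint there are C(15,7) = 6435 possible selections.
Selections missing a whole group: no cellists → C(9,7) = 36; no flautists → C(10,7) = 120; no violinists → C(11,7) = 330.
Add back selections omitting two groups (i.e. drawn from a single group): C(6,7) + C(5,7) + C(4,7) = 0.
By inclusion–exclusion: 6435 − 486 + 0 = 5949.

5949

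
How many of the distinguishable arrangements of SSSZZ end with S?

6

With the last slot taken by S, it remains to arrange the other 4 letters (SSZZ).
Those 4 letters have S appearing twice and Z appearing twice, giving (4)!/(2!·2!) = 6.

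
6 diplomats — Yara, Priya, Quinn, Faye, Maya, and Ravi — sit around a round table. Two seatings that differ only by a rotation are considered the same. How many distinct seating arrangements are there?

Fix one person's seat to break rotational symmetry; the remaining 5 people can be arranged in (5)! = 120 ways.

120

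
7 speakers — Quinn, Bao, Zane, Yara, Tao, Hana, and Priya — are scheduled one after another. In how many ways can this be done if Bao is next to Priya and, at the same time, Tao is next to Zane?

Treat {Bao,Priya} as one block (2 orders) and {Tao,Zane} as another (2 orders).
That leaves 5 units to arrange: 2 × 2 × 5! = 4 × 120 = 480.

480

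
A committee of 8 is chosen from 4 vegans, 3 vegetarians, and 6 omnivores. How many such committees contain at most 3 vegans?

Split by how many vegans are chosen (0 through 3).
Sum: C(4,0)·C(9,8) + C(4,1)·C(9,7) + C(4,2)·C(9,6) + C(4,3)·C(9,5) = 9 + 144 + 504 + 504 = 1161.

1161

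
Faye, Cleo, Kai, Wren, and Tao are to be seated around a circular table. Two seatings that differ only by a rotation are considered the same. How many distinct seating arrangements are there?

24

Around a circle, 5 distinct people have 5!/5 = (4)! = 24 rotationally distinct seatings.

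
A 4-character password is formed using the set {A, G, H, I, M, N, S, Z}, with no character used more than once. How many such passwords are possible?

This is a permutation of 4 out of 8: P(8,4) = 8!/4!.
That product is 8 × 7 × 6 × 5 = 1680.

1680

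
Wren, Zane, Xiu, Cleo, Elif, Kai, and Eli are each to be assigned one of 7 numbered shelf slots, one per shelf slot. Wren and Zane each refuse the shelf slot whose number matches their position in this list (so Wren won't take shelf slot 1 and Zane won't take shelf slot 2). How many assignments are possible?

Let Aᵢ (for i ∈ {1, 2}) be the placements that put person i in their forbidden shelf slot. Any j of these fix j positions, leaving (7−j)! ways to fill the rest, and there are C(2,j) ways to pick which j.
By inclusion–exclusion, the number of valid placements is Σ_{j=0}^{2} (−1)^j C(2,j)·(7−j)!.
Computing: 5040 − 1440 + 120 = 3720.

3720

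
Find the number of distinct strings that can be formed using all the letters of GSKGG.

20

GSKGG has 5 letters with G appearing 3 times.
The number of distinct arrangements is 5!/(3!) = 120/6 = 20.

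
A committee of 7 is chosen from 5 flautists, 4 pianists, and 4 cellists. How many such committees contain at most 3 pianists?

Split by how many pianists are chosen (0 through 3).
Sum: C(4,0)·C(9,7) + C(4,1)·C(9,6) + C(4,2)·C(9,5) + C(4,3)·C(9,4) = 36 + 336 + 756 + 504 = 1632.

1632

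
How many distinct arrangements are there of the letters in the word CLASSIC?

1260

CLASSIC has 7 letters with C appearing twice and S appearing twice.
So there are 7! / (2!·2!) = 1260 distinguishable arrangements.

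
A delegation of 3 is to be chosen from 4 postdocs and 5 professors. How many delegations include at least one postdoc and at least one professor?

Unrestricted: C(9,3) = 84 ways to pick any 3 of the 9.
Subtract selections that omit an entire group: no postdocs → C(5,3) = 10; no professors → C(4,3) = 4.
Both groups omitted at once is impossible, so 84 − 14 = 70.

70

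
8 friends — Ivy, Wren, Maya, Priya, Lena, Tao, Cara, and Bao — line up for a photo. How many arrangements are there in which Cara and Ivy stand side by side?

Treat {Cara, Ivy} as a single unit. There are 7 units to order, and the pair itself can be ordered 2 ways.
So the count is 2·(7)! = 10080.

10080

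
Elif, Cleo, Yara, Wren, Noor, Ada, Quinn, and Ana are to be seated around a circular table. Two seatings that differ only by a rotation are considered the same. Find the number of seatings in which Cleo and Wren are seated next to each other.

1440

Glue Cleo and Wren into a block (2 internal orders). Seating 7 units around a circle gives (6)! arrangements.
So 2 × (6)! = 2 × 720 = 1440.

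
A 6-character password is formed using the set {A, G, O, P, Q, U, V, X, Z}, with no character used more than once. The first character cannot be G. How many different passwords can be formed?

53760

The first character has 9−1 = 8 choices (anything except G).
The remaining 5 characters are filled from the other 8 symbols without repetition: 8 × 7 × 6 × 5 × 4 = 6720.
Total: 8 × 6720 = 53760.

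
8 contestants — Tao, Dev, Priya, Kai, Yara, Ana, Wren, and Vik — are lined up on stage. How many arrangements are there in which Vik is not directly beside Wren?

Of the 8! = 40320 arrangements, those with Vik and Wren adjacent number 2 × 7! = 10080 (treat the pair as a block with 2 internal orders).
So 40320 − 10080 = 30240 arrangements keep them apart.

30240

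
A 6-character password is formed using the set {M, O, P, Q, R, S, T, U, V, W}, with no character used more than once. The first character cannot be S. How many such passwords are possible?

The first character has 10−1 = 9 choices (anything except S).
The remaining 5 characters are filled from the other 9 symbols without repetition: 9 × 8 × 7 × 6 × 5 = 15120.
Total: 9 × 15120 = 136080.

136080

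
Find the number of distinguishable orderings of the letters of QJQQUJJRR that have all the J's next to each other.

Treat the 3 copies of J as a single block. The multiset to arrange is then {JJJ, Q, Q, Q, R, R, U}, 7 items in all.
That gives (7)!/(3!·2!) = 420 arrangements.

420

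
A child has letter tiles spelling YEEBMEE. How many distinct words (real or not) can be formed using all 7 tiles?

Letter multiplicities in YEEBMEE: B×1, E×4, M×1, Y×1.
So there are 7! / (4!) = 210 distinguishable arrangements.

210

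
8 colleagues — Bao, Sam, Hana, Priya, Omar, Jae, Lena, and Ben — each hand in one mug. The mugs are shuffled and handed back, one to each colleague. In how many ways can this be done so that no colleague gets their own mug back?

This is the derangement count D_8: permutations of 8 items with no fixed point.
By inclusion–exclusion this is Σ_{j=0}^{8} (−1)^j C(8,j)·(8−j)!.
Computing: 40320 − 40320 + 20160 − 6720 + 1680 − 336 + 56 − 8 + 1 = 14833.

14833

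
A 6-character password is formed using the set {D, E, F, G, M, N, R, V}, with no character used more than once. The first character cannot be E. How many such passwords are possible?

17640

The first character has 8−1 = 7 choices (anything except E).
The remaining 5 characters are filled from the other 7 symbols without repetition: 7 × 6 × 5 × 4 × 3 = 2520.
Total: 7 × 2520 = 17640.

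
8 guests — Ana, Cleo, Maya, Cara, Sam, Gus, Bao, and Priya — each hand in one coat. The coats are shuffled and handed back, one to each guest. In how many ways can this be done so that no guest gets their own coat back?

14833

Count assignments avoiding every fixed point. For any j of the 8 guests fixed to their own coat, the other 8−j can be arranged in (8−j)! ways.
By inclusion–exclusion this is Σ_{j=0}^{8} (−1)^j C(8,j)·(8−j)!.
Computing: 40320 − 40320 + 20160 − 6720 + 1680 − 336 + 56 − 8 + 1 = 14833.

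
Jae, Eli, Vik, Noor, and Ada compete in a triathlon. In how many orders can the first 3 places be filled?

60

There are 5 choices for 1st place, 4 for 2nd, and 3 for 3rd.
That gives 5 × 4 × 3 = 60.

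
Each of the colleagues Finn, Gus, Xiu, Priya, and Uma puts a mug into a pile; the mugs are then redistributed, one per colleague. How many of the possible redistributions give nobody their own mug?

This is the derangement count D_5: permutations of 5 items with no fixed point.
By inclusion–exclusion this is Σ_{j=0}^{5} (−1)^j C(5,j)·(5−j)!.
Computing: 120 − 120 + 60 − 20 + 5 − 1 = 44.

44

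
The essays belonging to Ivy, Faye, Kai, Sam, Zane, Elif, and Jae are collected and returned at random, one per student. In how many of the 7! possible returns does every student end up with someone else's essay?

1854

Let Aᵢ be the assignments in which student i gets their own essay. We want the size of the complement of A₁∪…∪A_7.
By inclusion–exclusion this is Σ_{j=0}^{7} (−1)^j C(7,j)·(7−j)!.
Computing: 5040 − 5040 + 2520 − 840 + 210 − 42 + 7 − 1 = 1854.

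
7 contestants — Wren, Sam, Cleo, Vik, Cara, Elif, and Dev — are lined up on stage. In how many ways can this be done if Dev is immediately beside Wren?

Place the 5 others and the Dev-Wren pair as 6 objects in a line; the pair has 2 internal arrangements.
So the count is 2·(6)! = 1440.

1440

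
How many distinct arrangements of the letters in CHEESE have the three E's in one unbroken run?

Treat the 3 copies of E as a single block. The multiset to arrange is then {EEE, C, H, S}, 4 items in all.
All 4 items are distinct, so there are (4)! = 24 arrangements.

24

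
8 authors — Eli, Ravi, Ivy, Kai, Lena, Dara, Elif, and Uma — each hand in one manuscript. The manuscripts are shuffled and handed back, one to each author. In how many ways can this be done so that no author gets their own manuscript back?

Let Aᵢ be the assignments in which author i gets their own manuscript. We want the size of the complement of A₁∪…∪A_8.
By inclusion–exclusion this is Σ_{j=0}^{8} (−1)^j C(8,j)·(8−j)!.
Computing: 40320 − 40320 + 20160 − 6720 + 1680 − 336 + 56 − 8 + 1 = 14833.

14833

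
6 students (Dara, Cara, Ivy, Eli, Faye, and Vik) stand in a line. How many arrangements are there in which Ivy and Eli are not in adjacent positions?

There are 6! = 720 arrangements in all. If Ivy and Eli are adjacent, merging them into one block gives 2·(5)! = 240 arrangements.
Complementary counting: 720 − 240 = 480.

480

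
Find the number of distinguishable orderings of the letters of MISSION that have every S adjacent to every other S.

Treat the 2 copies of S as a single block. The multiset to arrange is then {SS, I, I, M, N, O}, 6 items in all.
That gives (6)!/(2!) = 360 arrangements.

360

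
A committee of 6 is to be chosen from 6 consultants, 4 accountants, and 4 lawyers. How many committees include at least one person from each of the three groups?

2556

Total 6-person selections from all 14: C(14,6) = 3003.
Selections missing a whole group: no consultants → C(8,6) = 28; no accountants → C(10,6) = 210; no lawyers → C(10,6) = 210.
Add back selections omitting two groups (i.e. drawn from a single group): C(6,6) + C(4,6) + C(4,6) = 1.
By inclusion–exclusion: 3003 − 448 + 1 = 2556.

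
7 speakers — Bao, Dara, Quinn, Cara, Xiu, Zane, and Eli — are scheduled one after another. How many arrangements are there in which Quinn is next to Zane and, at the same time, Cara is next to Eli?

Treat {Quinn,Zane} as one block (2 orders) and {Cara,Eli} as another (2 orders).
That leaves 5 units to arrange: 2 × 2 × 5! = 4 × 120 = 480.

480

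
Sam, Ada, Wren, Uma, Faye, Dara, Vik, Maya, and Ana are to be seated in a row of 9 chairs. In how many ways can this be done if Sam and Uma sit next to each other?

Treat {Sam, Uma} as a single unit. There are 8 units to order, and the pair itself can be ordered 2 ways.
That gives 2 × 8! = 2 × 40320 = 80640.

80640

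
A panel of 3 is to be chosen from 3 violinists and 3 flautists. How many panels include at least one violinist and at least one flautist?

18

With no constraint there are C(6,3) = 20 possible selections.
Selections missing a whole group: no violinists → C(3,3) = 1; no flautists → C(3,3) = 1.
Both groups omitted at once is impossible, so 20 − 2 = 18.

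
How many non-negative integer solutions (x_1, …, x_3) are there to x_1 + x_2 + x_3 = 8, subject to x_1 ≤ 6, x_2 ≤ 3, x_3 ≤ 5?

Without the upper bounds there are C(10,2) = 45 ways to split 8 among 3 variables.
Subtract solutions that violate a single cap (substitute x_i' = x_i − (cap_i+1)): x_1 ≥ 7 gives C(3,2) = 3; x_2 ≥ 4 gives C(6,2) = 15; x_3 ≥ 6 gives C(4,2) = 6. Together 24.
No two caps can be exceeded simultaneously, so the pair terms are all 0.
By inclusion–exclusion the count is 45 − 24 + 0 = 21.

21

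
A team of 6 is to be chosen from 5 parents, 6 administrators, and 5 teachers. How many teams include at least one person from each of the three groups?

With no constraint there are C(16,6) = 8008 possible selections.
Subtract selections that omit an entire group: no parents → C(11,6) = 462; no administrators → C(10,6) = 210; no teachers → C(11,6) = 462.
Add back selections omitting two groups (i.e. drawn from a single group): C(5,6) + C(6,6) + C(5,6) = 1.
By inclusion–exclusion: 8008 − 1134 + 1 = 6875.

6875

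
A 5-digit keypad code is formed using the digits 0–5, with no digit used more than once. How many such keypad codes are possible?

This is a permutation of 5 out of 6: P(6,5) = 6!/1!.
That product is 6 × 5 × 4 × 3 × 2 = 720.

720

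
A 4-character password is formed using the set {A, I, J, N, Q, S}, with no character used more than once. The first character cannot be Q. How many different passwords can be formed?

The first character has 6−1 = 5 choices (anything except Q).
The remaining 3 characters are filled from the other 5 symbols without repetition: 5 × 4 × 3 = 60.
Total: 5 × 60 = 300.

300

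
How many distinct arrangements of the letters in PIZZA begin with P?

Fix P in the first position and arrange the remaining 4 letters.
Those 4 letters have Z appearing twice, giving (4)!/(2!) = 12.

12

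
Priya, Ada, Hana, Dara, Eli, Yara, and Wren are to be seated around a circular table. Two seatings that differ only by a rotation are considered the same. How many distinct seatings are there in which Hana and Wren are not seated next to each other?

480

All circular seatings of 7 people number (6)! = 720.
Those with Hana next to Wren: fuse the pair into one unit and seat 6 units around a circle — 2·(5)! = 240.
Subtracting, 720 − 240 = 480.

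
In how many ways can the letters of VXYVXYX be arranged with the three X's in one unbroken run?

30

Treat the 3 copies of X as a single block. The multiset to arrange is then {XXX, V, V, Y, Y}, 5 items in all.
That gives (5)!/(2!·2!) = 30 arrangements.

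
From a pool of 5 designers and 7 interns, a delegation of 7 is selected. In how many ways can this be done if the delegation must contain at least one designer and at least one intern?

791

With no constraint there are C(12,7) = 792 possible selections.
Selections missing a whole group: no designers → C(7,7) = 1; no interns → C(5,7) = 0.
Both groups omitted at once is impossible, so 792 − 1 = 791.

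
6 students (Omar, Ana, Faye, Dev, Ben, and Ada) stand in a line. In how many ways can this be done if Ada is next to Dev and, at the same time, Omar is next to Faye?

96

Treat {Ada,Dev} as one block (2 orders) and {Omar,Faye} as another (2 orders).
That leaves 4 units to arrange: 2 × 2 × 4! = 4 × 24 = 96.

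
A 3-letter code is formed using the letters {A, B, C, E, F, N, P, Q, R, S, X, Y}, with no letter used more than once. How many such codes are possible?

1320

With no repetition, fill the 3 letters in order: 12 choices, then 11, down to 10.
That product is 12 × 11 × 10 = 1320.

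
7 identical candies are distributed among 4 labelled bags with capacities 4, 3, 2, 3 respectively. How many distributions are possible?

37

Ignoring the caps, the number of non-negative solutions to x_1+…+x_4 = 7 is C(10,3) = 120.
Subtract solutions that violate a single cap (substitute x_i' = x_i − (cap_i+1)): x_1 ≥ 5 gives C(5,3) = 10; x_2 ≥ 4 gives C(6,3) = 20; x_3 ≥ 3 gives C(7,3) = 35; x_4 ≥ 4 gives C(6,3) = 20. Together 85.
Add back pairs where two caps are both exceeded: 0 + 0 + 0 + 1 + 0 + 1 = 2.
By inclusion–exclusion the count is 120 − 85 + 2 = 37.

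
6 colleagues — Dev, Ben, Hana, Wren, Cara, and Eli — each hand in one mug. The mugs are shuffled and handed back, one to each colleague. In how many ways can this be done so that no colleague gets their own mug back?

Count assignments avoiding every fixed point. For any j of the 6 colleagues fixed to their own mug, the other 6−j can be arranged in (6−j)! ways.
By inclusion–exclusion this is Σ_{j=0}^{6} (−1)^j C(6,j)·(6−j)!.
Computing: 720 − 720 + 360 − 120 + 30 − 6 + 1 = 265.

265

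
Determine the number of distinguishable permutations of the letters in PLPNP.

The 5 letters of PLPNP have repeats: P appearing 3 times.
The number of distinct arrangements is 5!/(3!) = 120/6 = 20.

20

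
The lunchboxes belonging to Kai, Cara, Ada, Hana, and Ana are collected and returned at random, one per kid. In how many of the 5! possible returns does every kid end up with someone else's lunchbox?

Count assignments avoiding every fixed point. For any j of the 5 kids fixed to their own lunchbox, the other 5−j can be arranged in (5−j)! ways.
By inclusion–exclusion this is Σ_{j=0}^{5} (−1)^j C(5,j)·(5−j)!.
Computing: 120 − 120 + 60 − 20 + 5 − 1 = 44.

44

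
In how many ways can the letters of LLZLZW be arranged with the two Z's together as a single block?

20

Treat the 2 copies of Z as a single block. The multiset to arrange is then {ZZ, L, L, L, W}, 5 items in all.
That gives (5)!/(3!) = 20 arrangements.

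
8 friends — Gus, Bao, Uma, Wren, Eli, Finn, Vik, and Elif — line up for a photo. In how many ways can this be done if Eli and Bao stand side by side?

10080

Glue Eli and Bao into one block (2 internal orders), leaving 7 units to arrange in a row.
That gives 2 × 7! = 2 × 5040 = 10080.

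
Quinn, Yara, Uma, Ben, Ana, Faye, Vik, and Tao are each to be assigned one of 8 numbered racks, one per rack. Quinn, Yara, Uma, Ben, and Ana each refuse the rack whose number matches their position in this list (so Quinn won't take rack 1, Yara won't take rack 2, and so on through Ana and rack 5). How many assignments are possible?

Let Aᵢ (for 1 ≤ i ≤ 5) be the placements that put person i in their forbidden rack. Any j of these fix j positions, leaving (8−j)! ways to fill the rest, and there are C(5,j) ways to pick which j.
By inclusion–exclusion, the number of valid placements is Σ_{j=0}^{5} (−1)^j C(5,j)·(8−j)!.
Computing: 40320 − 25200 + 7200 − 1200 + 120 − 6 = 21234.

21234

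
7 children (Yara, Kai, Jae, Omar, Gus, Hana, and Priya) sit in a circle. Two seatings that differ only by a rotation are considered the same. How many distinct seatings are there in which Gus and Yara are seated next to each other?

Glue Gus and Yara into a block (2 internal orders). Seating 6 units around a circle gives (5)! arrangements.
So 2 × (5)! = 2 × 120 = 240.

240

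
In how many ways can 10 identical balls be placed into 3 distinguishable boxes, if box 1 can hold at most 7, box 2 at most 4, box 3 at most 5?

24

Without the upper bounds there are C(12,2) = 66 ways to split 10 among 3 boxes.
Subtract solutions that violate a single cap (substitute x_i' = x_i − (cap_i+1)): x_1 ≥ 8 gives C(4,2) = 6; x_2 ≥ 5 gives C(7,2) = 21; x_3 ≥ 6 gives C(6,2) = 15. Together 42.
No two caps can be exceeded simultaneously, so the pair terms are all 0.
By inclusion–exclusion the count is 66 − 42 + 0 = 24.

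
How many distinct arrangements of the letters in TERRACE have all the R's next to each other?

360

Treat the 2 copies of R as a single block. The multiset to arrange is then {RR, A, C, E, E, T}, 6 items in all.
That gives (6)!/(2!) = 360 arrangements.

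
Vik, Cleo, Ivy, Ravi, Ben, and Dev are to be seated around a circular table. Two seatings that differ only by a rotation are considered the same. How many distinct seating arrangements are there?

120

Seat Vik anywhere (absorbing the rotational symmetry), then permute the other 5: (5)! = 120.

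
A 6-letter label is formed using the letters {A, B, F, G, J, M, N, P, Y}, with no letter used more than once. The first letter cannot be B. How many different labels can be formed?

53760

The first letter has 9−1 = 8 choices (anything except B).
The remaining 5 letters are filled from the other 8 symbols without repetition: 8 × 7 × 6 × 5 × 4 = 6720.
Total: 8 × 6720 = 53760.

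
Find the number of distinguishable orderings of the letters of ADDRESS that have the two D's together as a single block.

Treat the 2 copies of D as a single block. The multiset to arrange is then {DD, A, E, R, S, S}, 6 items in all.
That gives (6)!/(2!) = 360 arrangements.

360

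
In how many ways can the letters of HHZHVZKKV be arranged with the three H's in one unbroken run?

Treat the 3 copies of H as a single block. The multiset to arrange is then {HHH, K, K, V, V, Z, Z}, 7 items in all.
That gives (7)!/(2!·2!·2!) = 630 arrangements.

630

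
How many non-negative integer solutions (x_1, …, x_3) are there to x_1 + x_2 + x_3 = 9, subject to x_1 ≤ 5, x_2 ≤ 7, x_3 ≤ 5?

Ignoring the caps, the number of non-negative solutions to x_1+…+x_3 = 9 is C(11,2) = 55.
Subtract solutions that violate a single cap (substitute x_i' = x_i − (cap_i+1)): x_1 ≥ 6 gives C(5,2) = 10; x_2 ≥ 8 gives C(3,2) = 3; x_3 ≥ 6 gives C(5,2) = 10. Together 23.
No two caps can be exceeded simultaneously, so the pair terms are all 0.
By inclusion–exclusion the count is 55 − 23 + 0 = 32.

32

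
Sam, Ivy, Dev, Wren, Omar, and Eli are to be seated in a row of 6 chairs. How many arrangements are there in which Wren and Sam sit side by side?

Glue Wren and Sam into one block (2 internal orders), leaving 5 units to arrange in a row.
So the count is 2·(5)! = 240.

240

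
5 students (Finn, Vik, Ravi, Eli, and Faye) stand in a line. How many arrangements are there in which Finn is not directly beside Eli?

There are 5! = 120 arrangements in all. If Finn and Eli are adjacent, merging them into one block gives 2·(4)! = 48 arrangements.
Complementary counting: 120 − 48 = 72.

72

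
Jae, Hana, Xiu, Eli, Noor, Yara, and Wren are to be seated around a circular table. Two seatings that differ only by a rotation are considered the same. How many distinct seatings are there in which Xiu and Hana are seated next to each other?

Treat {Xiu, Hana} as one unit (2 internal orders) and seat the resulting 6 units around the table: (5)! circular arrangements.
So 2 × (5)! = 2 × 120 = 240.

240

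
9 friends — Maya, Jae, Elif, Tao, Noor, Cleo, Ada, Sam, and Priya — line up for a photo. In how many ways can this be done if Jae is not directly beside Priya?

Of the 9! = 362880 arrangements, those with Jae and Priya adjacent number 2 × 8! = 80640 (treat the pair as a block with 2 internal orders).
Complementary counting: 362880 − 80640 = 282240.

282240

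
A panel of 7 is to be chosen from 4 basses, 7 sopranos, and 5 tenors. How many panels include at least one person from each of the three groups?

Total 7-person selections from all 16: C(16,7) = 11440.
Subtract selections that omit an entire group: no basses → C(12,7) = 792; no sopranos → C(9,7) = 36; no tenors → C(11,7) = 330.
Add back selections omitting two groups (i.e. drawn from a single group): C(4,7) + C(7,7) + C(5,7) = 1.
By inclusion–exclusion: 11440 − 1158 + 1 = 10283.

10283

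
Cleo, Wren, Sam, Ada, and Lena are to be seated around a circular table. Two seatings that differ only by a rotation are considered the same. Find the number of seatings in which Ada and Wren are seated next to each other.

Treat {Ada, Wren} as one unit (2 internal orders) and seat the resulting 4 units around the table: (3)! circular arrangements.
So 2 × (3)! = 2 × 6 = 12.

12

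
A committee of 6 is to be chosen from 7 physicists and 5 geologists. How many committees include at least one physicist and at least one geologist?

917

Total 6-person selections from all 12: C(12,6) = 924.
Selections missing a whole group: no physicists → C(5,6) = 0; no geologists → C(7,6) = 7.
Both groups omitted at once is impossible, so 924 − 7 = 917.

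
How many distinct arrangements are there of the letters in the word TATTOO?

60

Letter multiplicities in TATTOO: A×1, O×2, T×3.
The number of distinct arrangements is 6!/(3!·2!) = 720/12 = 60.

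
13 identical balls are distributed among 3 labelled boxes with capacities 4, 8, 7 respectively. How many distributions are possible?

By stars and bars, unrestricted non-negative solutions to x_1+…+x_3 = 13 number C(13+2,2) = 105.
Subtract solutions that violate a single cap (substitute x_i' = x_i − (cap_i+1)): x_1 ≥ 5 gives C(10,2) = 45; x_2 ≥ 9 gives C(6,2) = 15; x_3 ≥ 8 gives C(7,2) = 21. Together 81.
Add back pairs where two caps are both exceeded: 0 + 1 + 0 = 1.
By inclusion–exclusion the count is 105 − 81 + 1 = 25.

25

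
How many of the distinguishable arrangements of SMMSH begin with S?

12

Fix S in the first position and arrange the remaining 4 letters.
Those 4 letters have M appearing twice, giving (4)!/(2!) = 12.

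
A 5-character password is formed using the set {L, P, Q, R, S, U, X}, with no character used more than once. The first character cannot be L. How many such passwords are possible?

2160

The first character has 7−1 = 6 choices (anything except L).
The remaining 4 characters are filled from the other 6 symbols without repetition: 6 × 5 × 4 × 3 = 360.
Total: 6 × 360 = 2160.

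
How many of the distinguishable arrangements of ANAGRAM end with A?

360

Fix A in the last position and arrange the remaining 6 letters.
Those 6 letters have A appearing twice, giving (6)!/(2!) = 360.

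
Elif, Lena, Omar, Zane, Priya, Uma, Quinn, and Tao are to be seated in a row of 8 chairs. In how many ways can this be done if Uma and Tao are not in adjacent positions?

30240

Of the 8! = 40320 arrangements, those with Uma and Tao adjacent number 2 × 7! = 10080 (treat the pair as a block with 2 internal orders).
So 40320 − 10080 = 30240 arrangements keep them apart.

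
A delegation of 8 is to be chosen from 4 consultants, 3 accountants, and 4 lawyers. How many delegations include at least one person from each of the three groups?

164

With no constraint there are C(11,8) = 165 possible selections.
Subtract selections that omit an entire group: no consultants → C(7,8) = 0; no accountants → C(8,8) = 1; no lawyers → C(7,8) = 0.
Add back selections omitting two groups (i.e. drawn from a single group): C(4,8) + C(3,8) + C(4,8) = 0.
By inclusion–exclusion: 165 − 1 + 0 = 164.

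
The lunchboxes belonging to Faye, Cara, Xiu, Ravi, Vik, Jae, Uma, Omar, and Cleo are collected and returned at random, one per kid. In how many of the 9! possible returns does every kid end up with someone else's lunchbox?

This is the derangement count D_9: permutations of 9 items with no fixed point.
By inclusion–exclusion this is Σ_{j=0}^{9} (−1)^j C(9,j)·(9−j)!.
Computing: 362880 − 362880 + 181440 − 60480 + 15120 − 3024 + 504 − 72 + 9 − 1 = 133496.

133496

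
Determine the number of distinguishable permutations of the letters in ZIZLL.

The 5 letters of ZIZLL have repeats: L appearing twice and Z appearing twice.
The number of distinct arrangements is 5!/(2!·2!) = 120/4 = 30.

30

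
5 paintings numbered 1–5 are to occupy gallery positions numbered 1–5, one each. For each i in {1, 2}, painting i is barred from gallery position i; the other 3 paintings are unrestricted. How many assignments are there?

78

Let Aᵢ (for i ∈ {1, 2}) be the placements that put painting i in its forbidden gallery position. Any j of these fix j positions, leaving (5−j)! ways to fill the rest, and there are C(2,j) ways to pick which j.
By inclusion–exclusion, the number of valid placements is Σ_{j=0}^{2} (−1)^j C(2,j)·(5−j)!.
Computing: 120 − 48 + 6 = 78.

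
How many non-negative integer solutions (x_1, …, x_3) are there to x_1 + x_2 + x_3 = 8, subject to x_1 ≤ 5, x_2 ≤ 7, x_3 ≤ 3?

Without the upper bounds there are C(10,2) = 45 ways to split 8 among 3 variables.
Subtract solutions that violate a single cap (substitute x_i' = x_i − (cap_i+1)): x_1 ≥ 6 gives C(4,2) = 6; x_2 ≥ 8 gives C(2,2) = 1; x_3 ≥ 4 gives C(6,2) = 15. Together 22.
No two caps can be exceeded simultaneously, so the pair terms are all 0.
By inclusion–exclusion the count is 45 − 22 + 0 = 23.

23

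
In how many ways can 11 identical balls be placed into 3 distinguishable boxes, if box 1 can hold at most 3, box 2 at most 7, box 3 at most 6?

Ignoring the caps, the number of non-negative solutions to x_1+…+x_3 = 11 is C(13,2) = 78.
Subtract solutions that violate a single cap (substitute x_i' = x_i − (cap_i+1)): x_1 ≥ 4 gives C(9,2) = 36; x_2 ≥ 8 gives C(5,2) = 10; x_3 ≥ 7 gives C(6,2) = 15. Together 61.
Add back pairs where two caps are both exceeded: 0 + 1 + 0 = 1.
By inclusion–exclusion the count is 78 − 61 + 1 = 18.

18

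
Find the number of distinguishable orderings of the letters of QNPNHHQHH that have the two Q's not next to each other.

There are 9!/(4!·2!·2!) = 3780 arrangements of QNPNHHQHH in total.
Arrangements with the Q's together: treat QQ as one letter, giving (8)!/(4!·2!) = 840.
Hence 3780 − 840 = 2940.

2940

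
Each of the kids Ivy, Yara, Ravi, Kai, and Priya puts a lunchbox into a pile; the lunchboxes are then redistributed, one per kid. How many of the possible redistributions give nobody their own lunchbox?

Count assignments avoiding every fixed point. For any j of the 5 kids fixed to their own lunchbox, the other 5−j can be arranged in (5−j)! ways.
By inclusion–exclusion this is Σ_{j=0}^{5} (−1)^j C(5,j)·(5−j)!.
Computing: 120 − 120 + 60 − 20 + 5 − 1 = 44.

44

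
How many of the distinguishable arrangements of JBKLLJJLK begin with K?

With the first slot taken by K, it remains to arrange the other 8 letters (JBLLJJLK).
Those 8 letters have J appearing 3 times and L appearing 3 times, giving (8)!/(3!·3!) = 1120.

1120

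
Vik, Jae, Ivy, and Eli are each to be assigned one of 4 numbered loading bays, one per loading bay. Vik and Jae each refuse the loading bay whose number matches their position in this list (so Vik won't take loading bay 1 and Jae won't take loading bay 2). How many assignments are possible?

Let Aᵢ (for i ∈ {1, 2}) be the placements that put person i in their forbidden loading bay. Any j of these fix j positions, leaving (4−j)! ways to fill the rest, and there are C(2,j) ways to pick which j.
By inclusion–exclusion, the number of valid placements is Σ_{j=0}^{2} (−1)^j C(2,j)·(4−j)!.
Computing: 24 − 12 + 2 = 14.

14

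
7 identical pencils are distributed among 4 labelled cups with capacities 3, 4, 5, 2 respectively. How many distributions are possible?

52

Without the upper bounds there are C(10,3) = 120 ways to split 7 among 4 cups.
Subtract solutions that violate a single cap (substitute x_i' = x_i − (cap_i+1)): x_1 ≥ 4 gives C(6,3) = 20; x_2 ≥ 5 gives C(5,3) = 10; x_3 ≥ 6 gives C(4,3) = 4; x_4 ≥ 3 gives C(7,3) = 35. Together 69.
Add back pairs where two caps are both exceeded: 0 + 0 + 1 + 0 + 0 + 0 = 1.
By inclusion–exclusion the count is 120 − 69 + 1 = 52.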